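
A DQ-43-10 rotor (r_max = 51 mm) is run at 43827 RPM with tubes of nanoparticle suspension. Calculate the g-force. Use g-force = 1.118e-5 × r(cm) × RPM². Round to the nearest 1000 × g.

110000 × g

r = 51 mm = 5.1 cm
RCF = 1.118 × 10⁻⁵ × 5.1 × (43827)² = 1.118 × 10⁻⁵ × 5.1 × 1,920,805,929 ≈ 109,520.5 × g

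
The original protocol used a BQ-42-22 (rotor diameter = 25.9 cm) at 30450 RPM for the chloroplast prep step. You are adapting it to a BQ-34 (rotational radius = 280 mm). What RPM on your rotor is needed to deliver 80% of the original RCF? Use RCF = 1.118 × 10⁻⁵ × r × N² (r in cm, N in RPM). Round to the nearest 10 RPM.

Original rotor: r = 25.9 / 2 = 12.95 cm
RCF_original = 1.118 × 10⁻⁵ × 12.95 × (30450)² = 1.118 × 10⁻⁵ × 12.95 × 927,202,500 ≈ 134,241.3 × g
Target RCF = 0.8 × 134,241.3 ≈ 107,393 × g
Your rotor: r = 280 mm = 28.0 cm
107,393 = 1.118 × 10⁻⁵ × 28 × N²
N² = 107,393 / (31.304 × 10⁻⁵) = 343,064,784
N ≈ √343,064,784 ≈ 18,522.0

≈ 18520 RPM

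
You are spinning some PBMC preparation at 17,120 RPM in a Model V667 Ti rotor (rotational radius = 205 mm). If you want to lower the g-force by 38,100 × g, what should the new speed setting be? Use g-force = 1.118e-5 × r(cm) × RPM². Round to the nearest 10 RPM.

r = 205 mm = 20.5 cm
Current RCF = 1.118 × 10⁻⁵ × 20.5 × (17120)² = 1.118 × 10⁻⁵ × 20.5 × 293,094,400 ≈ 67,174.3 × g
Target RCF = 67,174.3 − 38,100 = 29,074.3 × g
N² = 29,074.3 / (22.919 × 10⁻⁵) = 126,856,756
N ≈ √126,856,756 ≈ 11,263.1

N₂ ≈ 11260 RPM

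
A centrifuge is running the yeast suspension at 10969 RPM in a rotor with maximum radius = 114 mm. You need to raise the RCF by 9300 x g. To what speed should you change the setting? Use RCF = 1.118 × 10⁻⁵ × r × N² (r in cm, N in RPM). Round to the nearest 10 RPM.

r = 114 mm = 11.4 cm
Current RCF = 1.118 × 10⁻⁵ × 11.4 × (10969)² = 1.118 × 10⁻⁵ × 11.4 × 120,318,961 ≈ 15,334.9 × g
Target RCF = 15,334.9 + 9,300 = 24,634.9 × g
N² = 24,634.9 / (12.7452 × 10⁻⁵) = 193,287,669
N ≈ √193,287,669 ≈ 13,902.8

13900 RPM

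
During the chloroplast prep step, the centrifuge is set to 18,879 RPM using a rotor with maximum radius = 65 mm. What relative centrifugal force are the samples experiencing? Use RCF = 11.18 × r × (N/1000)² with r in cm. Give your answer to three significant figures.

r = 65 mm = 6.5 cm
RCF = 11.18 × 6.5 × (18.879)² = 11.18 × 6.5 × 356.416641 ≈ 25,900.8 × g

≈ 25900 ×g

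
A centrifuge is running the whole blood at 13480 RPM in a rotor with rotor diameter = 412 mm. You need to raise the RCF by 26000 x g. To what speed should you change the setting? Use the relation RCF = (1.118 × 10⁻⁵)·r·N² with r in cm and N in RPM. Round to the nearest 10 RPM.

r = 412 mm / 2 = 206 mm = 20.6 cm
Current RCF = 1.118 × 10⁻⁵ × 20.6 × (13480)² = 1.118 × 10⁻⁵ × 20.6 × 181,710,400 ≈ 41,849.4 × g
Target RCF = 41,849.4 + 26,000 = 67,849.4 × g
N² = 67,849.4 / (23.0308 × 10⁻⁵) = 294,602,880
N ≈ √294,602,880 ≈ 17,164.0

≈ 17160 RPM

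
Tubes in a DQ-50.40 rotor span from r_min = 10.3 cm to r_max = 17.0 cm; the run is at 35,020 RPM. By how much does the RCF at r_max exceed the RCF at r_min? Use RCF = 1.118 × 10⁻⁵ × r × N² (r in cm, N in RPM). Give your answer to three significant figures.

ΔRCF = 1.118 × 10⁻⁵ × (r_max − r_min) × N² = 1.118 × 10⁻⁵ × 6.7 × 1,226,400,400 ≈ 91,864.7

≈ 91900 × g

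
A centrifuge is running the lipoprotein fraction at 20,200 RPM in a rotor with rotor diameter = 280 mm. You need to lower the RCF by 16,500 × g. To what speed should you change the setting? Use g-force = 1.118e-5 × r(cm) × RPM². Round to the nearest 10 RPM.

≈ 17400 RPM

r = 280 mm / 2 = 140 mm = 14 cm
Current RCF = 1.118 × 10⁻⁵ × 14 × (20200)² = 1.118 × 10⁻⁵ × 14 × 408,040,000 ≈ 63,866.4 × g
Target RCF = 63,866.4 − 16,500 = 47,366.4 × g
N² = 47,366.4 / (15.652 × 10⁻⁵) = 302,622,029
N ≈ √302,622,029 ≈ 17,396.0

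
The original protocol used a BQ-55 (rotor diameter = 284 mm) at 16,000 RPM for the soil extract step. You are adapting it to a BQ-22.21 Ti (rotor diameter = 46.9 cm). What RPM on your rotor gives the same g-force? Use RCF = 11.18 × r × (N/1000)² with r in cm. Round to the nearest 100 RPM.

≈ 12500 RPM

Original rotor: r = 284 mm / 2 = 142 mm = 14.2 cm
RCF_original = 11.18 × 14.2 × (16)² = 11.18 × 14.2 × 256 ≈ 40,641.5 × g
Your rotor: r = 46.9 / 2 = 23.45 cm
40,641.5 = 11.18 × 23.45 × (N/1000)²
(N/1000)² = 40,641.5 / 262.171 = 155.0191
N = 1000 × √155.0191 ≈ 12,450.7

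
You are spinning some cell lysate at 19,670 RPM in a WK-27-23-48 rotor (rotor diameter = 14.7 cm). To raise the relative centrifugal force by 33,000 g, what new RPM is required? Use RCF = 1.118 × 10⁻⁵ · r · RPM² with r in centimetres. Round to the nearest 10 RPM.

28080 RPM

r = 14.7 / 2 = 7.35 cm
Current RCF = 1.118 × 10⁻⁵ × 7.35 × (19670)² = 1.118 × 10⁻⁵ × 7.35 × 386,908,900 ≈ 31,793.5 × g
Target RCF = 31,793.5 + 33,000 = 64,793.5 × g
N² = 64,793.5 / (8.2173 × 10⁻⁵) = 788,501,089
N ≈ √788,501,089 ≈ 28,080.3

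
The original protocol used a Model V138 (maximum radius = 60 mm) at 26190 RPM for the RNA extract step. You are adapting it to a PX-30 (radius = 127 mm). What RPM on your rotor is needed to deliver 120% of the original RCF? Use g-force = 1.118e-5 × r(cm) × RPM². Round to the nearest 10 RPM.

≈ 19720 RPM

Original rotor: r = 60 mm = 6.0 cm
RCF_original = 1.118 × 10⁻⁵ × 6 × (26190)² = 1.118 × 10⁻⁵ × 6 × 685,916,100 ≈ 46,011.3 × g
Target RCF = 1.2 × 46,011.3 ≈ 55,213.6 × g
Your rotor: r = 127 mm = 12.7 cm
55,213.6 = 1.118 × 10⁻⁵ × 12.7 × N²
N² = 55,213.6 / (14.1986 × 10⁻⁵) = 388,866,508
N ≈ √388,866,508 ≈ 19,719.7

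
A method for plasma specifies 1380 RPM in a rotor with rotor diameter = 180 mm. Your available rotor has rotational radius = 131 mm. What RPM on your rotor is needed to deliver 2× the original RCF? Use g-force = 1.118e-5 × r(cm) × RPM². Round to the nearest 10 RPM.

Original rotor: r = 180 mm / 2 = 90 mm = 9 cm
RCF = 1.118 × 10⁻⁵ × r × N²
RCF_original = 1.118 × 10⁻⁵ × 9 × (1380)² = 1.118 × 10⁻⁵ × 9 × 1,904,400 ≈ 191.6 × g
Target RCF = 2 × 191.6 ≈ 383.2 × g
Your rotor: r = 131 mm = 13.1 cm
383.2 = 1.118 × 10⁻⁵ × 13.1 × N²
N² = 383.2 / (14.6458 × 10⁻⁵) = 2,616,450
N ≈ √2,616,450 ≈ 1,617.5

≈ 1620 RPM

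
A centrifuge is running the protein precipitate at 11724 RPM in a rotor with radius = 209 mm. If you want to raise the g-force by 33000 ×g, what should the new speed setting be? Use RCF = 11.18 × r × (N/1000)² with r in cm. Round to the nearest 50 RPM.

N₂ ≈ 16700 RPM

r = 209 mm = 20.9 cm
Current RCF = 11.18 × 20.9 × (11.724)² = 11.18 × 20.9 × 137.452176 ≈ 32,117.4 × g
Target RCF = 32,117.4 + 33,000 = 65,117.4 × g
(N/1000)² = 65,117.4 / 233.662 = 278.682
N = 1000 × √278.682 ≈ 16,693.8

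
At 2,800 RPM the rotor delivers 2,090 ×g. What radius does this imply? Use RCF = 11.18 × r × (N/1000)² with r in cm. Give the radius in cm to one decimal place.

r ≈ 23.8 cm

2090 = 11.18 × r × (2.8)²
r = 2090 / (11.18 × 7.84) = 2090 / 87.6512 ≈ 23.845 cm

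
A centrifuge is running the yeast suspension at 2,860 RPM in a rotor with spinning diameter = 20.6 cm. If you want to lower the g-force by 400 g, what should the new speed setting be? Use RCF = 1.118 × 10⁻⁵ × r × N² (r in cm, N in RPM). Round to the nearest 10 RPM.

r = 20.6 / 2 = 10.3 cm
Current RCF = 1.118 × 10⁻⁵ × 10.3 × (2860)² = 1.118 × 10⁻⁵ × 10.3 × 8,179,600 ≈ 941.9 × g
Target RCF = 941.9 − 400 = 541.9 × g
N² = 541.9 / (11.5154 × 10⁻⁵) = 4,705,872
N ≈ √4,705,872 ≈ 2,169.3

2170 RPM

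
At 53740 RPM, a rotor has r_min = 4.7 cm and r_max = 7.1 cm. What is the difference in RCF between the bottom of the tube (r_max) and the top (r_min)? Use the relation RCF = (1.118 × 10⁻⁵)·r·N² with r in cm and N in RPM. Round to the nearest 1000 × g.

ΔRCF = 1.118 × 10⁻⁵ × (r_max − r_min) × N² = 1.118 × 10⁻⁵ × 2.4 × 2,887,987,600 ≈ 77,490.5

≈ 77000 ×g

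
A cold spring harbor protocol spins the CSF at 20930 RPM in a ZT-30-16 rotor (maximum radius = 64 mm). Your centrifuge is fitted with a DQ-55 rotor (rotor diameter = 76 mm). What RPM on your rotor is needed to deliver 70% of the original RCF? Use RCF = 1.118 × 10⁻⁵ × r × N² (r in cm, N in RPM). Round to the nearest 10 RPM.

22730 RPM

Original rotor: r = 64 mm = 6.4 cm
RCF = 1.118 × 10⁻⁵ × r × N²
RCF_original = 1.118 × 10⁻⁵ × 6.4 × (20930)² = 1.118 × 10⁻⁵ × 6.4 × 438,064,900 ≈ 31,344.4 × g
Target RCF = 0.7 × 31,344.4 ≈ 21,941.1 × g
Your rotor: r = 76 mm / 2 = 38 mm = 3.8 cm
21,941.1 = 1.118 × 10⁻⁵ × 3.8 × N²
N² = 21,941.1 / (4.2484 × 10⁻⁵) = 516,455,607
N ≈ √516,455,607 ≈ 22,725.7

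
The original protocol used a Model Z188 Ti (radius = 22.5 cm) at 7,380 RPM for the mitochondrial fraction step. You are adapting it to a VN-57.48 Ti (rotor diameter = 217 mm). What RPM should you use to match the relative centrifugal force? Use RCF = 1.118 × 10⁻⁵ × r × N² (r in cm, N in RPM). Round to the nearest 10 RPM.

RCF = 1.118 × 10⁻⁵ × r × N²
RCF_original = 1.118 × 10⁻⁵ × 22.5 × (7380)² = 1.118 × 10⁻⁵ × 22.5 × 54,464,400 ≈ 13,700.5 × g
Your rotor: r = 217 mm / 2 = 108.5 mm = 10.85 cm
13,700.5 = 1.118 × 10⁻⁵ × 10.85 × N²
N² = 13,700.5 / (12.1303 × 10⁻⁵) = 112,944,445
N ≈ √112,944,445 ≈ 10,627.5

10630 RPM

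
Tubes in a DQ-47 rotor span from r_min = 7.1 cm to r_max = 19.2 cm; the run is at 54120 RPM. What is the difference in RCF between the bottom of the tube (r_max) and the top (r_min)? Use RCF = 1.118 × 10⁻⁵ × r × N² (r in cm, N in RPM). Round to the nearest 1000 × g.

RCF_max = 1.118 × 10⁻⁵ × 19.2 × (54120)² = 1.118 × 10⁻⁵ × 19.2 × 2,928,974,400 ≈ 628,721.9 × g
RCF_min = 1.118 × 10⁻⁵ × 7.1 × (54120)² = 1.118 × 10⁻⁵ × 7.1 × 2,928,974,400 ≈ 232,496.1 × g
ΔRCF = 628,721.9 − 232,496.1 = 396,225.8

ΔRCF ≈ 396000 g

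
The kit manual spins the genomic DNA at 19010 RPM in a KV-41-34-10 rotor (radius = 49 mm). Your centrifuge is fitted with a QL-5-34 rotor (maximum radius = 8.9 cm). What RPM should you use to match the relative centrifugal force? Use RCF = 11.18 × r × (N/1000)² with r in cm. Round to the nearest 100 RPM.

Original rotor: r = 49 mm = 4.9 cm
RCF_original = 11.18 × 4.9 × (19.01)² = 11.18 × 4.9 × 361.3801 ≈ 19,797.1 × g
19,797.1 = 11.18 × 8.9 × (N/1000)²
(N/1000)² = 19,797.1 / 99.502 = 198.9618
N = 1000 × √198.9618 ≈ 14,105.4

14100 RPM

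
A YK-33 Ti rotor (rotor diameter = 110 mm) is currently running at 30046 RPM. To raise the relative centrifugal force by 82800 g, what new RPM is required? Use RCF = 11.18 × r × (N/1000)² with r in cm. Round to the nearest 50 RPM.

N₂ ≈ 47450 RPM

r = 110 mm / 2 = 55 mm = 5.5 cm
Current RCF = 11.18 × 5.5 × (30.046)² = 11.18 × 5.5 × 902.762116 ≈ 55,510.8 × g
Target RCF = 55,510.8 + 82,800 = 138,310.8 × g
(N/1000)² = 138,310.8 / 61.49 = 2249.322
N = 1000 × √2249.322 ≈ 47,427.0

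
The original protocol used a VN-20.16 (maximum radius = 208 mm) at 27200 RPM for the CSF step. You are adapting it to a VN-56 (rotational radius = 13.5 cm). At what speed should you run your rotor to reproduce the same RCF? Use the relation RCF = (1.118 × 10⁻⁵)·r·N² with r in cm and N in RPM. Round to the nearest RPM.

Original rotor: r = 208 mm = 20.8 cm
RCF_original = 1.118 × 10⁻⁵ × 20.8 × (27200)² = 1.118 × 10⁻⁵ × 20.8 × 739,840,000 ≈ 172,045.4 × g
172,045.4 = 1.118 × 10⁻⁵ × 13.5 × N²
N² = 172,045.4 / (15.093 × 10⁻⁵) = 1,139,901,941
N ≈ √1,139,901,941 ≈ 33,762.4

≈ 33762 RPM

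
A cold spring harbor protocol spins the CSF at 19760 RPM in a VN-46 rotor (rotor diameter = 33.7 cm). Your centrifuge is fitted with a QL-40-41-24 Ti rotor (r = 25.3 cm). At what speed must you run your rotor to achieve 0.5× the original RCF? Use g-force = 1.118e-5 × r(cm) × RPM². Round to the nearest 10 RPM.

11400 RPM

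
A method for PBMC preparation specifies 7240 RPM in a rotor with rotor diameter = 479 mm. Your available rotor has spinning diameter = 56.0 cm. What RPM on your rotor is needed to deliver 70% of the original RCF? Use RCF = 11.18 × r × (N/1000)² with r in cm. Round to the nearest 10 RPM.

Original rotor: r = 479 mm / 2 = 239.5 mm = 23.95 cm
RCF_original = 11.18 × 23.95 × (7.24)² = 11.18 × 23.95 × 52.4176 ≈ 14,035.4 × g
Target RCF = 0.7 × 14,035.4 ≈ 9,824.8 × g
Your rotor: r = 56.0 / 2 = 28 cm
9,824.8 = 11.18 × 28 × (N/1000)²
(N/1000)² = 9,824.8 / 313.04 = 31.38513
N = 1000 × √31.38513 ≈ 5,602.2

5600 RPM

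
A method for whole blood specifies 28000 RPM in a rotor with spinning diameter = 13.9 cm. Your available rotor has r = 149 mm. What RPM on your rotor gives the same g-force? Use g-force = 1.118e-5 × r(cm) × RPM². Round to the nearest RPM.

Original rotor: r = 13.9 / 2 = 6.95 cm
RCF_original = 1.118 × 10⁻⁵ × 6.95 × (28000)² = 1.118 × 10⁻⁵ × 6.95 × 784,000,000 ≈ 60,917.6 × g
Your rotor: r = 149 mm = 14.9 cm
60,917.6 = 1.118 × 10⁻⁵ × 14.9 × N²
N² = 60,917.6 / (16.6582 × 10⁻⁵) = 365,691,371
N ≈ √365,691,371 ≈ 19,123.1

≈ 19123 RPM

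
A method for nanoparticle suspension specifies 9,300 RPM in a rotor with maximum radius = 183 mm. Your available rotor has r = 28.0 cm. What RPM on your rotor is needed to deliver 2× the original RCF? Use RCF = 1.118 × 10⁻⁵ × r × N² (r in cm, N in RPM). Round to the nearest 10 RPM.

Original rotor: r = 183 mm = 18.3 cm
RCF = 1.118 × 10⁻⁵ × r × N²
RCF_original = 1.118 × 10⁻⁵ × 18.3 × (9300)² = 1.118 × 10⁻⁵ × 18.3 × 86,490,000 ≈ 17,695.3 × g
Target RCF = 2 × 17,695.3 ≈ 35,390.6 × g
35,390.6 = 1.118 × 10⁻⁵ × 28 × N²
N² = 35,390.6 / (31.304 × 10⁻⁵) = 113,054,562
N ≈ √113,054,562 ≈ 10,632.7

10630 RPM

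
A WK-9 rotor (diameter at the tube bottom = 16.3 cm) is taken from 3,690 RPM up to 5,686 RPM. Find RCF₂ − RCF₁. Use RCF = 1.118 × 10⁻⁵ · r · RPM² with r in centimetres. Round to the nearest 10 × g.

r = 16.3 / 2 = 8.15 cm
RCF₁ = 1.118 × 10⁻⁵ × 8.15 × (3690)² = 1.118 × 10⁻⁵ × 8.15 × 13,616,100 ≈ 1,240.7 × g
RCF₂ = 1.118 × 10⁻⁵ × 8.15 × (5686)² = 1.118 × 10⁻⁵ × 8.15 × 32,330,596 ≈ 2,945.9 × g
Increase = 2,945.9 − 1,240.7 = 1,705.2

≈ 1710 × g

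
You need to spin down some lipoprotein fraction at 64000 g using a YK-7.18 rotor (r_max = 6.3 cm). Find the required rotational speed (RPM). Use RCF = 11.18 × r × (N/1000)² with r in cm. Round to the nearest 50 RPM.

64,000 = 11.18 × 6.3 × (N/1000)²
(N/1000)² = 64,000 / 70.434 = 908.6521
N = 1000 × √908.6521 ≈ 30,143.9

N ≈ 30150 RPM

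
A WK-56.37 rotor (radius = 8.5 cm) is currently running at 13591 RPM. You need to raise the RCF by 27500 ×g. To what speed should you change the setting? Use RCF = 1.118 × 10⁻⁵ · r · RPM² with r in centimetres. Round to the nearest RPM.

≈ 21774 RPM

Current RCF = 1.118 × 10⁻⁵ × 8.5 × (13591)² = 1.118 × 10⁻⁵ × 8.5 × 184,715,281 ≈ 17,553.5 × g
Target RCF = 17,553.5 + 27,500 = 45,053.5 × g
N² = 45,053.5 / (9.503 × 10⁻⁵) = 474,097,653
N ≈ √474,097,653 ≈ 21,773.8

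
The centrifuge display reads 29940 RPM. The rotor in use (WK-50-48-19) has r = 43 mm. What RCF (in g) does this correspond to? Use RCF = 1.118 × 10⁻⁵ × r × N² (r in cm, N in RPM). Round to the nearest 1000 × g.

r = 43 mm = 4.3 cm
RCF = 1.118 × 10⁻⁵ × r × N²
RCF = 1.118 × 10⁻⁵ × 4.3 × (29940)² = 1.118 × 10⁻⁵ × 4.3 × 896,403,600 ≈ 43,093.7 × g

RCF ≈ 43000 g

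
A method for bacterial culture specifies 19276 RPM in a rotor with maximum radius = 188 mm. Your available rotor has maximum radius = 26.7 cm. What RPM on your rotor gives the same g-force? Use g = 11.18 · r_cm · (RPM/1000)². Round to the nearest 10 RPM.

16170 RPM

Original rotor: r = 188 mm = 18.8 cm
RCF_original = 11.18 × 18.8 × (19.276)² = 11.18 × 18.8 × 371.564176 ≈ 78,096.8 × g
78,096.8 = 11.18 × 26.7 × (N/1000)²
(N/1000)² = 78,096.8 / 298.506 = 261.6256
N = 1000 × √261.6256 ≈ 16,174.8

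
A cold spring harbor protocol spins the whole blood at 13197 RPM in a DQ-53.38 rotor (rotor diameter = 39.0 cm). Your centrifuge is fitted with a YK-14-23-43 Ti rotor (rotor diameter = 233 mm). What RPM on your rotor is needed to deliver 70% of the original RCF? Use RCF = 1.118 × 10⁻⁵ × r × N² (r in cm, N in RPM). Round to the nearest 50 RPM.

14300 RPM

Original rotor: r = 39.0 / 2 = 19.5 cm
RCF = 1.118 × 10⁻⁵ × r × N²
RCF_original = 1.118 × 10⁻⁵ × 19.5 × (13197)² = 1.118 × 10⁻⁵ × 19.5 × 174,160,809 ≈ 37,968.8 × g
Target RCF = 0.7 × 37,968.8 ≈ 26,578.2 × g
Your rotor: r = 233 mm / 2 = 116.5 mm = 11.65 cm
26,578.2 = 1.118 × 10⁻⁵ × 11.65 × N²
N² = 26,578.2 / (13.0247 × 10⁻⁵) = 204,059,978
N ≈ √204,059,978 ≈ 14,285.0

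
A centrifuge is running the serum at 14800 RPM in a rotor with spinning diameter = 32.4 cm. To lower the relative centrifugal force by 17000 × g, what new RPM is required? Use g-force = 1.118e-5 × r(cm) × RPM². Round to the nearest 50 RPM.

r = 32.4 / 2 = 16.2 cm
Current RCF = 1.118 × 10⁻⁵ × 16.2 × (14800)² = 1.118 × 10⁻⁵ × 16.2 × 219,040,000 ≈ 39,671.6 × g
Target RCF = 39,671.6 − 17,000 = 22,671.6 × g
N² = 22,671.6 / (18.1116 × 10⁻⁵) = 125,177,234
N ≈ √125,177,234 ≈ 11,188.3

N₂ ≈ 11200 RPM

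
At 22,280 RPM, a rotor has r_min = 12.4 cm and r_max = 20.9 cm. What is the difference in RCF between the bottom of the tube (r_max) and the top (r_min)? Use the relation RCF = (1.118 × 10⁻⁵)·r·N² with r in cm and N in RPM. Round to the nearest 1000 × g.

≈ 47000 x g

RCF_max = 1.118 × 10⁻⁵ × 20.9 × (22280)² = 1.118 × 10⁻⁵ × 20.9 × 496,398,400 ≈ 115,989.4 × g
RCF_min = 1.118 × 10⁻⁵ × 12.4 × (22280)² = 1.118 × 10⁻⁵ × 12.4 × 496,398,400 ≈ 68,816.7 × g
ΔRCF = 115,989.4 − 68,816.7 = 47,172.7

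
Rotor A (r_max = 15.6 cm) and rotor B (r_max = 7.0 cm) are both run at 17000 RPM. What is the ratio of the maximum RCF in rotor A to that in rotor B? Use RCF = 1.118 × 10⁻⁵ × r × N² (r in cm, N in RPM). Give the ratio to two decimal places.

At fixed N, RCF ∝ r, so RCF_A/RCF_B = r_A/r_B = 15.6 / 7.0 = 2.2286.

2.23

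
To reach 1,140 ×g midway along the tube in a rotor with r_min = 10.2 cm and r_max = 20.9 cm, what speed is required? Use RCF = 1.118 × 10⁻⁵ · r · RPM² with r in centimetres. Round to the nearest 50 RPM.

≈ 2550 RPM

r_avg = (10.2 + 20.9) / 2 = 15.55 cm
RCF = 1.118 × 10⁻⁵ × r × N²
1,140 = 1.118 × 10⁻⁵ × 15.55 × N²
N² = 1,140 / (17.3849 × 10⁻⁵) = 6,557,415
N ≈ √6,557,415 ≈ 2,560.7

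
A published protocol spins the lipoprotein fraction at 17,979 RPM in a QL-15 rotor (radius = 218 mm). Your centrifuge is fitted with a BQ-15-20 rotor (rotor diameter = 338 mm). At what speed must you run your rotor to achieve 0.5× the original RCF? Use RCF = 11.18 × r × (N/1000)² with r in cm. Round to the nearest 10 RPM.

Original rotor: r = 218 mm = 21.8 cm
RCF_original = 11.18 × 21.8 × (17.979)² = 11.18 × 21.8 × 323.244441 ≈ 78,782.4 × g
Target RCF = 0.5 × 78,782.4 ≈ 39,391.2 × g
Your rotor: r = 338 mm / 2 = 169 mm = 16.9 cm
39,391.2 = 11.18 × 16.9 × (N/1000)²
(N/1000)² = 39,391.2 / 188.942 = 208.483
N = 1000 × √208.483 ≈ 14,438.9

≈ 14440 RPM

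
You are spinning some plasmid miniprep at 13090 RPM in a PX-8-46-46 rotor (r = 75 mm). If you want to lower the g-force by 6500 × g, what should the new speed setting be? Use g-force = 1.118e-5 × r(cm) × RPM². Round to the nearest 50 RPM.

9700 RPM

r = 75 mm = 7.5 cm
Current RCF = 1.118 × 10⁻⁵ × 7.5 × (13090)² = 1.118 × 10⁻⁵ × 7.5 × 171,348,100 ≈ 14,367.5 × g
Target RCF = 14,367.5 − 6,500 = 7,867.5 × g
N² = 7,867.5 / (8.385 × 10⁻⁵) = 93,828,265
N ≈ √93,828,265 ≈ 9,686.5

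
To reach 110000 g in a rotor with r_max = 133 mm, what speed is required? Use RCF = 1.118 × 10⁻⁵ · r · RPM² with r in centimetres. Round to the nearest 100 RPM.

27200 RPM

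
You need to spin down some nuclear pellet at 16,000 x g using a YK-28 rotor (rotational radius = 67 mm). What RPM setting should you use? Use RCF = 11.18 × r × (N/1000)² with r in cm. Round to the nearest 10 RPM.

r = 67 mm = 6.7 cm
16,000 = 11.18 × 6.7 × (N/1000)²
(N/1000)² = 16,000 / 74.906 = 213.601
N = 1000 × √213.601 ≈ 14,615.1

14620 RPM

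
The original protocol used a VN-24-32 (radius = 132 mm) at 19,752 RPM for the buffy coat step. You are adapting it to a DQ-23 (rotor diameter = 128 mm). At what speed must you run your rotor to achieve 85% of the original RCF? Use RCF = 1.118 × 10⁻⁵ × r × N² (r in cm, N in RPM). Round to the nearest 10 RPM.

Original rotor: r = 132 mm = 13.2 cm
RCF_original = 1.118 × 10⁻⁵ × 13.2 × (19752)² = 1.118 × 10⁻⁵ × 13.2 × 390,141,504 ≈ 57,575.5 × g
Target RCF = 0.85 × 57,575.5 ≈ 48,939.2 × g
Your rotor: r = 128 mm / 2 = 64 mm = 6.4 cm
48,939.2 = 1.118 × 10⁻⁵ × 6.4 × N²
N² = 48,939.2 / (7.1552 × 10⁻⁵) = 683,966,905
N ≈ √683,966,905 ≈ 26,152.8

≈ 26150 RPM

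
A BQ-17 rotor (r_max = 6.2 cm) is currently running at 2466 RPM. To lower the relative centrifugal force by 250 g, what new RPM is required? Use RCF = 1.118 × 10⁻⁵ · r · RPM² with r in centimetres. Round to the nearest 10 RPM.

Current RCF = 1.118 × 10⁻⁵ × 6.2 × (2466)² = 1.118 × 10⁻⁵ × 6.2 × 6,081,156 ≈ 421.5 × g
Target RCF = 421.5 − 250 = 171.5 × g
N² = 171.5 / (6.9316 × 10⁻⁵) = 2,474,176
N ≈ √2,474,176 ≈ 1,573.0

1570 RPM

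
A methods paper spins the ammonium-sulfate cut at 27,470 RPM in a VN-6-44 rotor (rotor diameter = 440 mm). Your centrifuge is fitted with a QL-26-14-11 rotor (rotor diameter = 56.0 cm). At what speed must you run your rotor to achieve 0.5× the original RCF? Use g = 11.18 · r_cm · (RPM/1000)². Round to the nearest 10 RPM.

Original rotor: r = 440 mm / 2 = 220 mm = 22 cm
RCF_original = 11.18 × 22 × (27.47)² = 11.18 × 22 × 754.6009 ≈ 185,601.6 × g
Target RCF = 0.5 × 185,601.6 ≈ 92,800.8 × g
Your rotor: r = 56.0 / 2 = 28 cm
92,800.8 = 11.18 × 28 × (N/1000)²
(N/1000)² = 92,800.8 / 313.04 = 296.4503
N = 1000 × √296.4503 ≈ 17,217.7

17220 RPM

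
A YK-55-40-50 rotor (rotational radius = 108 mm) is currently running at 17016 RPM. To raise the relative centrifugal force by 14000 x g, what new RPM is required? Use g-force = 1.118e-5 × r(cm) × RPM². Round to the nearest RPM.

r = 108 mm = 10.8 cm
Current RCF = 1.118 × 10⁻⁵ × 10.8 × (17016)² = 1.118 × 10⁻⁵ × 10.8 × 289,544,256 ≈ 34,960.7 × g
Target RCF = 34,960.7 + 14,000 = 48,960.7 × g
N² = 48,960.7 / (12.0744 × 10⁻⁵) = 405,491,784
N ≈ √405,491,784 ≈ 20,136.8

20137 RPM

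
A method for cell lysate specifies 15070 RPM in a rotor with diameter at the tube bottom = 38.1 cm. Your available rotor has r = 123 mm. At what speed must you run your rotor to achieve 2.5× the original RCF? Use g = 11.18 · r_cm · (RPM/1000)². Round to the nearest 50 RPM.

≈ 29650 RPM

Original rotor: r = 38.1 / 2 = 19.05 cm
RCF_original = 11.18 × 19.05 × (15.07)² = 11.18 × 19.05 × 227.1049 ≈ 48,368.6 × g
Target RCF = 2.5 × 48,368.6 ≈ 120,921.5 × g
Your rotor: r = 123 mm = 12.3 cm
120,921.5 = 11.18 × 12.3 × (N/1000)²
(N/1000)² = 120,921.5 / 137.514 = 879.3396
N = 1000 × √879.3396 ≈ 29,653.7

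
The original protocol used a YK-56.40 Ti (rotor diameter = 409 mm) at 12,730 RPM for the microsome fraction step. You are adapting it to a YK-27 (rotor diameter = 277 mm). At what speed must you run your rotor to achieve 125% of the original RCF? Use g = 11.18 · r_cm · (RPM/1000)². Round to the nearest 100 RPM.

Original rotor: r = 409 mm / 2 = 204.5 mm = 20.45 cm
RCF_original = 11.18 × 20.45 × (12.73)² = 11.18 × 20.45 × 162.0529 ≈ 37,050.3 × g
Target RCF = 1.25 × 37,050.3 ≈ 46,312.9 × g
Your rotor: r = 277 mm / 2 = 138.5 mm = 13.85 cm
46,312.9 = 11.18 × 13.85 × (N/1000)²
(N/1000)² = 46,312.9 / 154.843 = 299.0959
N = 1000 × √299.0959 ≈ 17,294.4

≈ 17300 RPM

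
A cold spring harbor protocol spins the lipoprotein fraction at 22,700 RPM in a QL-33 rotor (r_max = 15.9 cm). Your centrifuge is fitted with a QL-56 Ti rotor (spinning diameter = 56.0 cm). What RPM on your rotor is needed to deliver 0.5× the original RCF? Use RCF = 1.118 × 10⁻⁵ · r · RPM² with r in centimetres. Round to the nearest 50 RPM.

≈ 12100 RPM

RCF_original = 1.118 × 10⁻⁵ × 15.9 × (22700)² = 1.118 × 10⁻⁵ × 15.9 × 515,290,000 ≈ 91,599 × g
Target RCF = 0.5 × 91,599 ≈ 45,799.5 × g
Your rotor: r = 56.0 / 2 = 28 cm
45,799.5 = 1.118 × 10⁻⁵ × 28 × N²
N² = 45,799.5 / (31.304 × 10⁻⁵) = 146,305,584
N ≈ √146,305,584 ≈ 12,095.7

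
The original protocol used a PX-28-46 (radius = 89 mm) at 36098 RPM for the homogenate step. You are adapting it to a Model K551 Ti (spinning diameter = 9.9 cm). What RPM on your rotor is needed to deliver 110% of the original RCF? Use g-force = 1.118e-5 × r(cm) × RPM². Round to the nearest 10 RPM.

Original rotor: r = 89 mm = 8.9 cm
RCF_original = 1.118 × 10⁻⁵ × 8.9 × (36098)² = 1.118 × 10⁻⁵ × 8.9 × 1,303,065,604 ≈ 129,657.6 × g
Target RCF = 1.1 × 129,657.6 ≈ 142,623.4 × g
Your rotor: r = 9.9 / 2 = 4.95 cm
142,623.4 = 1.118 × 10⁻⁵ × 4.95 × N²
N² = 142,623.4 / (5.5341 × 10⁻⁵) = 2,577,174,247
N ≈ √2,577,174,247 ≈ 50,765.9

50770 RPM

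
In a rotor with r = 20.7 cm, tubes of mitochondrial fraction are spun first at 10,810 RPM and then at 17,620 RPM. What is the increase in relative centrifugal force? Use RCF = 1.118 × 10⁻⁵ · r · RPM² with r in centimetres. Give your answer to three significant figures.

RCF₁ = 1.118 × 10⁻⁵ × 20.7 × (10810)² = 1.118 × 10⁻⁵ × 20.7 × 116,856,100 ≈ 27,043.5 × g
RCF₂ = 1.118 × 10⁻⁵ × 20.7 × (17620)² = 1.118 × 10⁻⁵ × 20.7 × 310,464,400 ≈ 71,849.5 × g
Increase = 71,849.5 − 27,043.5 = 44,806

44800 × g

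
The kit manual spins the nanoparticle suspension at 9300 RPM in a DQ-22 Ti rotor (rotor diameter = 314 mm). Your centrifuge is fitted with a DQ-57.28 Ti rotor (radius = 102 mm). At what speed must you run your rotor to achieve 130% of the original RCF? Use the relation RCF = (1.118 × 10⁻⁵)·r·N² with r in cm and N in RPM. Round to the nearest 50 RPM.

Original rotor: r = 314 mm / 2 = 157 mm = 15.7 cm
RCF = 1.118 × 10⁻⁵ × r × N²
RCF_original = 1.118 × 10⁻⁵ × 15.7 × (9300)² = 1.118 × 10⁻⁵ × 15.7 × 86,490,000 ≈ 15,181.2 × g
Target RCF = 1.3 × 15,181.2 ≈ 19,735.6 × g
Your rotor: r = 102 mm = 10.2 cm
19,735.6 = 1.118 × 10⁻⁵ × 10.2 × N²
N² = 19,735.6 / (11.4036 × 10⁻⁵) = 173,064,646
N ≈ √173,064,646 ≈ 13,155.4

13150 RPM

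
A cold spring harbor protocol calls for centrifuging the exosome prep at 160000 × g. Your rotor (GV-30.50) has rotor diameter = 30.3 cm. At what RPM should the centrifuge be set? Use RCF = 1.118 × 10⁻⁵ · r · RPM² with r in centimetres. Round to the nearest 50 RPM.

r = 30.3 / 2 = 15.15 cm
160,000 = 1.118 × 10⁻⁵ × 15.15 × N²
N² = 160,000 / (16.9377 × 10⁻⁵) = 944,638,292
N ≈ √944,638,292 ≈ 30,735.0

≈ 30750 RPM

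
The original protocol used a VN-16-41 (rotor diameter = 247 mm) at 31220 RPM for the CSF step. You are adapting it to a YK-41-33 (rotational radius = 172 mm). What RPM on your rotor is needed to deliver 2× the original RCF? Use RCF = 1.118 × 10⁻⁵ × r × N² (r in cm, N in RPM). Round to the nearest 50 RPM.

Original rotor: r = 247 mm / 2 = 123.5 mm = 12.35 cm
RCF = 1.118 × 10⁻⁵ × r × N²
RCF_original = 1.118 × 10⁻⁵ × 12.35 × (31220)² = 1.118 × 10⁻⁵ × 12.35 × 974,688,400 ≈ 134,578.2 × g
Target RCF = 2 × 134,578.2 ≈ 269,156.4 × g
Your rotor: r = 172 mm = 17.2 cm
269,156.4 = 1.118 × 10⁻⁵ × 17.2 × N²
N² = 269,156.4 / (19.2296 × 10⁻⁵) = 1,399,698,382
N ≈ √1,399,698,382 ≈ 37,412.5

≈ 37400 RPM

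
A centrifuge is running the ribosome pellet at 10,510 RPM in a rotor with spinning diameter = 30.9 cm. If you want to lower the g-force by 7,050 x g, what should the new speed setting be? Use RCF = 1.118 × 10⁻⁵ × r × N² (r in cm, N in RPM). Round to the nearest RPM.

r = 30.9 / 2 = 15.45 cm
Current RCF = 1.118 × 10⁻⁵ × 15.45 × (10510)² = 1.118 × 10⁻⁵ × 15.45 × 110,460,100 ≈ 19,079.9 × g
Target RCF = 19,079.9 − 7,050 = 12,029.9 × g
N² = 12,029.9 / (17.2731 × 10⁻⁵) = 69,645,287
N ≈ √69,645,287 ≈ 8,345.4

N₂ ≈ 8345 RPM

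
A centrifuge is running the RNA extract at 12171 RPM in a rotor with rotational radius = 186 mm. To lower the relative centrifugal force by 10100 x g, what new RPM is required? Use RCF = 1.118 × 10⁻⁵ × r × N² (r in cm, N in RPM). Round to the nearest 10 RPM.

r = 186 mm = 18.6 cm
Current RCF = 1.118 × 10⁻⁵ × 18.6 × (12171)² = 1.118 × 10⁻⁵ × 18.6 × 148,133,241 ≈ 30,804 × g
Target RCF = 30,804 − 10,100 = 20,704 × g
N² = 20,704 / (20.7948 × 10⁻⁵) = 99,563,352
N ≈ √99,563,352 ≈ 9,978.1

≈ 9980 RPM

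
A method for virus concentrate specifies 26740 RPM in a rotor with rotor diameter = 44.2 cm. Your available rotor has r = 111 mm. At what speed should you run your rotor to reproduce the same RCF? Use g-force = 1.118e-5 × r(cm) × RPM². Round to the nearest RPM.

37731 RPM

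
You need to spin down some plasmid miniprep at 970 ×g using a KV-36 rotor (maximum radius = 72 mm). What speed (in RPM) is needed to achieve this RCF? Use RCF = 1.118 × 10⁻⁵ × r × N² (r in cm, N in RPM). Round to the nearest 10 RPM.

N ≈ 3470 RPM

r = 72 mm = 7.2 cm
970 = 1.118 × 10⁻⁵ × 7.2 × N²
N² = 970 / (8.0496 × 10⁻⁵) = 12,050,288
N ≈ √12,050,288 ≈ 3,471.4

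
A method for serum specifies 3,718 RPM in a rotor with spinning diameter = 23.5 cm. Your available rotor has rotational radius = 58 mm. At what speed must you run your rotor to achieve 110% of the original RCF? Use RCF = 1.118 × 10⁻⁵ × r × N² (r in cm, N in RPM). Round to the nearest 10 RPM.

Original rotor: r = 23.5 / 2 = 11.75 cm
RCF_original = 1.118 × 10⁻⁵ × 11.75 × (3718)² = 1.118 × 10⁻⁵ × 11.75 × 13,823,524 ≈ 1,815.9 × g
Target RCF = 1.1 × 1,815.9 ≈ 1,997.5 × g
Your rotor: r = 58 mm = 5.8 cm
1,997.5 = 1.118 × 10⁻⁵ × 5.8 × N²
N² = 1,997.5 / (6.4844 × 10⁻⁵) = 30,804,701
N ≈ √30,804,701 ≈ 5,550.2

5550 RPM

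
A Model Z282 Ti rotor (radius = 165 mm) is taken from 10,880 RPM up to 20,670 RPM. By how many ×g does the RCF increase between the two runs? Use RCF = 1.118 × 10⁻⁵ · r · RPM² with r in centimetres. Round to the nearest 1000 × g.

57000 ×g

r = 165 mm = 16.5 cm
RCF₁ = 1.118 × 10⁻⁵ × 16.5 × (10880)² = 1.118 × 10⁻⁵ × 16.5 × 118,374,400 ≈ 21,836.5 × g
RCF₂ = 1.118 × 10⁻⁵ × 16.5 × (20670)² = 1.118 × 10⁻⁵ × 16.5 × 427,248,900 ≈ 78,814.6 × g
Increase = 78,814.6 − 21,836.5 = 56,978.1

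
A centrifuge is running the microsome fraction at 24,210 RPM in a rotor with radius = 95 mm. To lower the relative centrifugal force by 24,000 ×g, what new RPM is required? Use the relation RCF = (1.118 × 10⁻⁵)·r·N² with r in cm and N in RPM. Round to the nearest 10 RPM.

N₂ ≈ 18980 RPM

r = 95 mm = 9.5 cm
Current RCF = 1.118 × 10⁻⁵ × 9.5 × (24210)² = 1.118 × 10⁻⁵ × 9.5 × 586,124,100 ≈ 62,252.2 × g
Target RCF = 62,252.2 − 24,000 = 38,252.2 × g
N² = 38,252.2 / (10.621 × 10⁻⁵) = 360,156,294
N ≈ √360,156,294 ≈ 18,977.8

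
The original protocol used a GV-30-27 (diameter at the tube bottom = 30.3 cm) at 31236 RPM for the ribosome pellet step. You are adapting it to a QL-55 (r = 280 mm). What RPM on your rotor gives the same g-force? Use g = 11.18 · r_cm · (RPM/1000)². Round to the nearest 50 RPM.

≈ 23000 RPM

Original rotor: r = 30.3 / 2 = 15.15 cm
RCF_original = 11.18 × 15.15 × (31.236)² = 11.18 × 15.15 × 975.687696 ≈ 165,259.1 × g
Your rotor: r = 280 mm = 28.0 cm
165,259.1 = 11.18 × 28 × (N/1000)²
(N/1000)² = 165,259.1 / 313.04 = 527.9169
N = 1000 × √527.9169 ≈ 22,976.4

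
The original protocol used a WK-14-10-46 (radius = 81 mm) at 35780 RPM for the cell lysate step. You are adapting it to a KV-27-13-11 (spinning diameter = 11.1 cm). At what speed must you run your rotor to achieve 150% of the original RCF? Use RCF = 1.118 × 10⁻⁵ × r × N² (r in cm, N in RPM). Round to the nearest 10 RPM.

≈ 52940 RPM

Original rotor: r = 81 mm = 8.1 cm
RCF = 1.118 × 10⁻⁵ × r × N²
RCF_original = 1.118 × 10⁻⁵ × 8.1 × (35780)² = 1.118 × 10⁻⁵ × 8.1 × 1,280,208,400 ≈ 115,933.1 × g
Target RCF = 1.5 × 115,933.1 ≈ 173,899.7 × g
Your rotor: r = 11.1 / 2 = 5.55 cm
173,899.7 = 1.118 × 10⁻⁵ × 5.55 × N²
N² = 173,899.7 / (6.2049 × 10⁻⁵) = 2,802,618,898
N ≈ √2,802,618,898 ≈ 52,939.8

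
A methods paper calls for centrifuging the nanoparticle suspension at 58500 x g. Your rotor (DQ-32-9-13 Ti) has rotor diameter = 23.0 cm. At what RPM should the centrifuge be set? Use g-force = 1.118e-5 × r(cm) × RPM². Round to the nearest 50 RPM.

≈ 21350 RPM

r = 23.0 / 2 = 11.5 cm
58,500 = 1.118 × 10⁻⁵ × 11.5 × N²
N² = 58,500 / (12.857 × 10⁻⁵) = 455,005,056
N ≈ √455,005,056 ≈ 21,330.8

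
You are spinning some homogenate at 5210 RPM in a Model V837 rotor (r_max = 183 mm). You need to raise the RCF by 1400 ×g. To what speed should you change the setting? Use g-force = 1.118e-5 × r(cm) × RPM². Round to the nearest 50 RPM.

≈ 5850 RPM

r = 183 mm = 18.3 cm
Current RCF = 1.118 × 10⁻⁵ × 18.3 × (5210)² = 1.118 × 10⁻⁵ × 18.3 × 27,144,100 ≈ 5,553.5 × g
Target RCF = 5,553.5 + 1,400 = 6,953.5 × g
N² = 6,953.5 / (20.4594 × 10⁻⁵) = 33,986,823
N ≈ √33,986,823 ≈ 5,829.8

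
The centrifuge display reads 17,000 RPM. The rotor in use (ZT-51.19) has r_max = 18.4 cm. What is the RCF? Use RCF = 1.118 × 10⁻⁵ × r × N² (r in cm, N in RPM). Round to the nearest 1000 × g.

RCF ≈ 59000 ×g

RCF = 1.118 × 10⁻⁵ × 18.4 × (17000)² = 1.118 × 10⁻⁵ × 18.4 × 289,000,000 ≈ 59,450.8 × g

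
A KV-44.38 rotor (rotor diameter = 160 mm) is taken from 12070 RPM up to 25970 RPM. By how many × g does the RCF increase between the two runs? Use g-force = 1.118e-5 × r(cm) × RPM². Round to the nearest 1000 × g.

r = 160 mm / 2 = 80 mm = 8 cm
RCF₁ = 1.118 × 10⁻⁵ × 8 × (12070)² = 1.118 × 10⁻⁵ × 8 × 145,684,900 ≈ 13,030.1 × g
RCF₂ = 1.118 × 10⁻⁵ × 8 × (25970)² = 1.118 × 10⁻⁵ × 8 × 674,440,900 ≈ 60,322 × g
Increase = 60,322 − 13,030.1 = 47,291.9

≈ 47000 × g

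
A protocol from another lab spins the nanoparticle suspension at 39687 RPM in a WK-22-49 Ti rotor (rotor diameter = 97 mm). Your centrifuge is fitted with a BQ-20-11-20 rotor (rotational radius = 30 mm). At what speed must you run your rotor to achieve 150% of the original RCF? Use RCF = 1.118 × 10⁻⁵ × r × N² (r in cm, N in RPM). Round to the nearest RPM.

≈ 61802 RPM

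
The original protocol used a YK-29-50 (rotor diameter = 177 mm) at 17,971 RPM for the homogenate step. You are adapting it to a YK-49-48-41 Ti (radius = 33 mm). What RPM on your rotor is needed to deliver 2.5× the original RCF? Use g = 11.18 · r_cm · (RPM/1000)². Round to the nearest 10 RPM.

46530 RPM

Original rotor: r = 177 mm / 2 = 88.5 mm = 8.85 cm
RCF = 11.18 × r × (N/1000)²
RCF_original = 11.18 × 8.85 × (17.971)² = 11.18 × 8.85 × 322.956841 ≈ 31,954.3 × g
Target RCF = 2.5 × 31,954.3 ≈ 79,885.8 × g
Your rotor: r = 33 mm = 3.3 cm
79,885.8 = 11.18 × 3.3 × (N/1000)²
(N/1000)² = 79,885.8 / 36.894 = 2165.279
N = 1000 × √2165.279 ≈ 46,532.6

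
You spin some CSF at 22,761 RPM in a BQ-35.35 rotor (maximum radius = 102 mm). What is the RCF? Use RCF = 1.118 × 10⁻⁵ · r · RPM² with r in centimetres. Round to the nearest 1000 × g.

RCF ≈ 59000 x g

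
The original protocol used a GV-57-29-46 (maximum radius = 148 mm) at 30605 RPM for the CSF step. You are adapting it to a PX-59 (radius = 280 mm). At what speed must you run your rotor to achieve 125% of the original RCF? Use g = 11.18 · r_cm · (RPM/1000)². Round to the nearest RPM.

≈ 24877 RPM

Original rotor: r = 148 mm = 14.8 cm
RCF_original = 11.18 × 14.8 × (30.605)² = 11.18 × 14.8 × 936.666025 ≈ 154,984.5 × g
Target RCF = 1.25 × 154,984.5 ≈ 193,730.6 × g
Your rotor: r = 280 mm = 28.0 cm
193,730.6 = 11.18 × 28 × (N/1000)²
(N/1000)² = 193,730.6 / 313.04 = 618.8685
N = 1000 × √618.8685 ≈ 24,877.1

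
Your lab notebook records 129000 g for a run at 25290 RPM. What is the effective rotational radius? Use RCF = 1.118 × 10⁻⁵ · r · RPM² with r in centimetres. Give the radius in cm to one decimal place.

129000 = 1.118 × 10⁻⁵ × r × (25290)²
r = 129000 / (1.118 × 10⁻⁵ × 639,584,100) = 129000 / 7150.55 ≈ 18.041 cm

18.0 cm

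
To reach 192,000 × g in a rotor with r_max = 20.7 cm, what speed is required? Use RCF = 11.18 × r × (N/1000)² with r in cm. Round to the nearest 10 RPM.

28800 RPM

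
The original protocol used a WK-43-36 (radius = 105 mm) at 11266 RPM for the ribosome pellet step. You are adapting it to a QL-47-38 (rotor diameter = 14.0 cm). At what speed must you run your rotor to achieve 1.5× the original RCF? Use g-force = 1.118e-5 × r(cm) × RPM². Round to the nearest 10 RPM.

16900 RPM

Original rotor: r = 105 mm = 10.5 cm
RCF_original = 1.118 × 10⁻⁵ × 10.5 × (11266)² = 1.118 × 10⁻⁵ × 10.5 × 126,922,756 ≈ 14,899.5 × g
Target RCF = 1.5 × 14,899.5 ≈ 22,349.2 × g
Your rotor: r = 14.0 / 2 = 7 cm
22,349.2 = 1.118 × 10⁻⁵ × 7 × N²
N² = 22,349.2 / (7.826 × 10⁻⁵) = 285,576,284
N ≈ √285,576,284 ≈ 16,899.0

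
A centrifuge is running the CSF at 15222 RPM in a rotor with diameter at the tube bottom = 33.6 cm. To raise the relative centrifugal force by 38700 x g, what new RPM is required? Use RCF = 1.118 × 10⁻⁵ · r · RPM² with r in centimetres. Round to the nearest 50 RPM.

r = 33.6 / 2 = 16.8 cm
Current RCF = 1.118 × 10⁻⁵ × 16.8 × (15222)² = 1.118 × 10⁻⁵ × 16.8 × 231,709,284 ≈ 43,520.6 × g
Target RCF = 43,520.6 + 38,700 = 82,220.6 × g
N² = 82,220.6 / (18.7824 × 10⁻⁵) = 437,753,429
N ≈ √437,753,429 ≈ 20,922.6

20900 RPM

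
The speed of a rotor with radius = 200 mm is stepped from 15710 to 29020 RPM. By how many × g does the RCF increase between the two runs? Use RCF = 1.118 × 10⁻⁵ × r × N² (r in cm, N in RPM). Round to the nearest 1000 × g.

133000 × g

r = 200 mm = 20.0 cm
RCF₁ = 1.118 × 10⁻⁵ × 20 × (15710)² = 1.118 × 10⁻⁵ × 20 × 246,804,100 ≈ 55,185.4 × g
RCF₂ = 1.118 × 10⁻⁵ × 20 × (29020)² = 1.118 × 10⁻⁵ × 20 × 842,160,400 ≈ 188,307.1 × g
Increase = 188,307.1 − 55,185.4 = 133,121.7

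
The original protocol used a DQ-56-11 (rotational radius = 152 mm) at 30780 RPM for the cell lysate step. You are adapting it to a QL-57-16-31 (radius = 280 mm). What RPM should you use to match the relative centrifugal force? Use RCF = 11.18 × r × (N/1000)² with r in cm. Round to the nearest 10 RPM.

≈ 22680 RPM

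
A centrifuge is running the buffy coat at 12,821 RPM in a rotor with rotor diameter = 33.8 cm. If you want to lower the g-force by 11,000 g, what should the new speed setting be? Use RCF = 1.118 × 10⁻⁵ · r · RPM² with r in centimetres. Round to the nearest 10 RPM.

10300 RPM

r = 33.8 / 2 = 16.9 cm
Current RCF = 1.118 × 10⁻⁵ × 16.9 × (12821)² = 1.118 × 10⁻⁵ × 16.9 × 164,378,041 ≈ 31,057.9 × g
Target RCF = 31,057.9 − 11,000 = 20,057.9 × g
N² = 20,057.9 / (18.8942 × 10⁻⁵) = 106,159,033
N ≈ √106,159,033 ≈ 10,303.4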